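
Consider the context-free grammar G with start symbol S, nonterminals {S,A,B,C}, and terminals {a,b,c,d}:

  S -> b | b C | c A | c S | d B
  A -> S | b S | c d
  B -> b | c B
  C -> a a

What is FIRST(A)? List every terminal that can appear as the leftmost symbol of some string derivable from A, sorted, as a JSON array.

FIRST sets, iterate to fixpoint:
iter 1:
  A via A→b S: +{b}
  A via A→c d: +{c}
  B via B→b: +{b}
  B via B→c B: +{c}
  C via C→a a: +{a}
  S via S→b: +{b}
  S via S→c A: +{c}
  S via S→d B: +{d}
  S: {b,c,d}  A: {b,c}  B: {b,c}  C: {a}
iter 2:
  A via A→S: +{d}
  S: {b,c,d}  A: {b,c,d}  B: {b,c}  C: {a}
iter 3: done
  S: {b,c,d}  A: {b,c,d}  B: {b,c}  C: {a}

FIRST(A) = ["b", "c", "d"]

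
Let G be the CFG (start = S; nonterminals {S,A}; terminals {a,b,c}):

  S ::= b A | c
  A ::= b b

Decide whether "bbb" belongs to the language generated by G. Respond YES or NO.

Convert to CNF:
  S -> T0 A | c
  A -> T0 T0
  T0 -> b

Fill CYK table bottom-up:
  T[0,0] 'b' = {T0}  orig:{}
  T[1,1] 'b' = {T0}  orig:{}
  T[2,2] 'b' = {T0}  orig:{}
  T[0,1] 'bb' = {A}
  T[1,2] 'bb' = {A}
  T[0,2] 'bbb' = {S}

S ∈ T[0,2] ⇒ YES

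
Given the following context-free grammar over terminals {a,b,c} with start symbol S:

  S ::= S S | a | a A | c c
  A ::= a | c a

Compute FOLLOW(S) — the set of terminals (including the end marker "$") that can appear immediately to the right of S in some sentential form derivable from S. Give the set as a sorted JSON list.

FIRST sets, iterate to fixpoint:
[1]
  A via A→a: +{a}
  A via A→c a: +{c}
  S via S→a: +{a}
  S via S→c c: +{c}
  FIRST(S)={a,c}  FIRST(A)={a,c}
[2] — fixpoint
  FIRST(S)={a,c}  FIRST(A)={a,c}

FOLLOW sets:
FOLLOW(S) := {$}
iter 1:
  S→S S: FOLLOW(S) ⊇ FIRST(S) = {a,c}; new: +{a,c}
  S→a A: FOLLOW(A) ⊇ FOLLOW(S) ⊇ {$,a,c}; new: +{$,a,c}
  FOLLOW(S)={$,a,c}  FOLLOW(A)={$,a,c}
iter 2: — fixpoint
  FOLLOW(S)={$,a,c}  FOLLOW(A)={$,a,c}

FOLLOW(S) = ["$", "a", "c"]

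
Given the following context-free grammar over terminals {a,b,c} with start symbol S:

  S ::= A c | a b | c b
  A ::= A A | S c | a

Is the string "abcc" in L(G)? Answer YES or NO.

CNF form of G:
  S -> A T0 | T0 T2 | T1 T2
  A -> A A | S T0 | a
  T0 -> c
  T1 -> a
  T2 -> b

CYK table (by increasing span):
  cell(0,0) a: {A,T1}  orig:{A}
  cell(1,1) b: {T2}  orig:{}
  cell(2,2) c: {T0}  orig:{}
  cell(3,3) c: {T0}  orig:{}
  cell(0,1) ab: {S}
  cell(1,2) bc: ∅
  cell(2,3) cc: ∅
  cell(0,2) abc: {A}
  cell(1,3) bcc: ∅
  cell(0,3) abcc: {S}

S ∈ T[0,3] ⇒ YES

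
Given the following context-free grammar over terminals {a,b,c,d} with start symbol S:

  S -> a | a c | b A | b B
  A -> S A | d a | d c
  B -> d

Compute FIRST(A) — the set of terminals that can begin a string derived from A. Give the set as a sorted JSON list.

Compute FIRST by fixpoint:
iter 1:
  A via A→d a: +{d}
  B via B→d: +{d}
  S via S→a: +{a}
  S via S→b A: +{b}
  FIRST[S]={a,b}  FIRST[A]={d}  FIRST[B]={d}
iter 2:
  A via A→S A: +{a,b}
  FIRST[S]={a,b}  FIRST[A]={a,b,d}  FIRST[B]={d}
iter 3: (stable)
  FIRST[S]={a,b}  FIRST[A]={a,b,d}  FIRST[B]={d}

FIRST(A) = ["a", "b", "d"]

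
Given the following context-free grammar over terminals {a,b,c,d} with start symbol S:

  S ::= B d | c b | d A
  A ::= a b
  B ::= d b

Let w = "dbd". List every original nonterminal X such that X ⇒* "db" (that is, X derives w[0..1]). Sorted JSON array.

Convert to CNF:
  S -> B T2 | T2 A | T3 T1
  A -> T0 T1
  B -> T2 T1
  T0 -> a
  T1 -> b
  T2 -> d
  T3 -> c

CYK table (by increasing span) (cells [i..j] with 0 ≤ i ≤ j ≤ 1 only):
  cell(0,0) d: {T2}  orig:{}
  cell(1,1) b: {T1}  orig:{}
  cell(0,1) db: {B}

Original NTs in T[0,1] deriving "db": ["B"]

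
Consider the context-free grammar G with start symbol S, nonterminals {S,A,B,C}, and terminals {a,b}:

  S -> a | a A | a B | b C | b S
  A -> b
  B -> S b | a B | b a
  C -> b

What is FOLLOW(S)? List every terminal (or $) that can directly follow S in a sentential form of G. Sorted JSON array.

FIRST iteration:
iter 1:
  A via A→b: +{b}
  B via B→a B: +{a}
  B via B→b a: +{b}
  C via C→b: +{b}
  S via S→a: +{a}
  S via S→b C: +{b}
  FIRST(S)={a,b}  FIRST(A)={b}  FIRST(B)={a,b}  FIRST(C)={b}
iter 2: done
  FIRST(S)={a,b}  FIRST(A)={b}  FIRST(B)={a,b}  FIRST(C)={b}

FOLLOW iteration:
FOLLOW(S) := {$}
pass 1:
  B→S b: FOLLOW(S) ⊇ FIRST(b) = {b}; new: +{b}
  S→a A: FOLLOW(A) ⊇ FOLLOW(S) ⊇ {$,b}; new: +{$,b}
  S→a B: FOLLOW(B) ⊇ FOLLOW(S) ⊇ {$,b}; new: +{$,b}
  S→b C: FOLLOW(C) ⊇ FOLLOW(S) ⊇ {$,b}; new: +{$,b}
  S: {$,b}  A: {$,b}  B: {$,b}  C: {$,b}
pass 2: (no change)
  S: {$,b}  A: {$,b}  B: {$,b}  C: {$,b}

FOLLOW(S) = ["$", "b"]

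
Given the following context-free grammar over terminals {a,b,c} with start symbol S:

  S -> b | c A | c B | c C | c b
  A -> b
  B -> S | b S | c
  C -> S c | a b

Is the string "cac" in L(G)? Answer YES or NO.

CNF form of G:
  S -> T1 A | T1 B | T1 C | T1 T0 | b
  A -> b
  B -> T0 S | T1 A | T1 B | T1 C | T1 T0 | b | c
  C -> S T1 | T2 T0
  T0 -> b
  T1 -> c
  T2 -> a

CYK fill:
  [0..0]={B,T1}  "c"  orig:{B}
  [1..1]={T2}  "a"  orig:{}
  [2..2]={B,T1}  "c"  orig:{B}
  [0..1]=∅  "ca"
  [1..2]=∅  "ac"
  [0..2]=∅  "cac"

S ∉ T[0,2] ⇒ NO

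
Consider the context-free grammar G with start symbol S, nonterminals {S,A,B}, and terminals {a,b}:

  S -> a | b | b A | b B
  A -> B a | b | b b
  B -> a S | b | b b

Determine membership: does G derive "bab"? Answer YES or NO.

CNF form of G:
  S -> T1 A | T1 B | a | b
  A -> B T0 | T1 T1 | b
  B -> T0 S | T1 T1 | b
  T0 -> a
  T1 -> b

CYK table (by increasing span):
  T[0,0] 'b' = {A,B,S,T1}  orig:{A,B,S}
  T[1,1] 'a' = {S,T0}  orig:{S}
  T[2,2] 'b' = {A,B,S,T1}  orig:{A,B,S}
  T[0,1] 'ba' = {A}
  T[1,2] 'ab' = {B}
  T[0,2] 'bab' = {S}

S ∈ T[0,2] ⇒ YES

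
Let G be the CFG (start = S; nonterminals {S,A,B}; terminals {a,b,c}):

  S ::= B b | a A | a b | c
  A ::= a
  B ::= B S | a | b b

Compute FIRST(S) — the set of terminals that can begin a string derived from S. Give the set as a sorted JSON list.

Compute FIRST by fixpoint:
[1]
  A via A→a: +{a}
  B via B→a: +{a}
  B via B→b b: +{b}
  S via S→B b: +{a,b}
  S via S→c: +{c}
  FIRST(S)={a,b,c}  FIRST(A)={a}  FIRST(B)={a,b}
[2] done
  FIRST(S)={a,b,c}  FIRST(A)={a}  FIRST(B)={a,b}

FIRST(S) = ["a", "b", "c"]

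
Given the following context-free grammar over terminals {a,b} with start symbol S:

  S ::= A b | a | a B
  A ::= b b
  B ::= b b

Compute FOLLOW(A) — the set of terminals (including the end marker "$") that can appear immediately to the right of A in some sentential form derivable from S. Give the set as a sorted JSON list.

Compute FIRST by fixpoint:
[1]
  A via A→b b: +{b}
  B via B→b b: +{b}
  S via S→A b: +{b}
  S via S→a: +{a}
  S: {a,b}  A: {b}  B: {b}
[2] done
  S: {a,b}  A: {b}  B: {b}

FOLLOW iteration:
FOLLOW(S) := {$}
pass 1:
  S→A b: FOLLOW(A) ⊇ FIRST(b) = {b}; new: +{b}
  S→a B: FOLLOW(B) ⊇ FOLLOW(S) ⊇ {$}; new: +{$}
  FOLLOW(S)={$}  FOLLOW(A)={b}  FOLLOW(B)={$}
pass 2: — fixpoint
  FOLLOW(S)={$}  FOLLOW(A)={b}  FOLLOW(B)={$}

FOLLOW(A) = ["b"]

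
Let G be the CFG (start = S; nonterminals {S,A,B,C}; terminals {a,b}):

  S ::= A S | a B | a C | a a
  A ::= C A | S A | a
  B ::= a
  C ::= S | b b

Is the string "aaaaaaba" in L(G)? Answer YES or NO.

Convert to CNF:
  S -> A S | T0 B | T0 C | T0 T0
  A -> C A | S A | a
  B -> a
  C -> A S | T0 B | T0 C | T0 T0 | T1 T1
  T0 -> a
  T1 -> b

CYK table (by increasing span):
  [0..0]={A,B,T0}  "a"  orig:{A,B}
  [1..1]={A,B,T0}  "a"  orig:{A,B}
  [2..2]={A,B,T0}  "a"  orig:{A,B}
  [3..3]={A,B,T0}  "a"  orig:{A,B}
  [4..4]={A,B,T0}  "a"  orig:{A,B}
  [5..5]={A,B,T0}  "a"  orig:{A,B}
  [6..6]={T1}  "b"  orig:{}
  [7..7]={A,B,T0}  "a"  orig:{A,B}
  [0..1]={C,S}  "aa"
  [1..2]={C,S}  "aa"
  [2..3]={C,S}  "aa"
  [3..4]={C,S}  "aa"
  [4..5]={C,S}  "aa"
  [5..6]=∅  "ab"
  [6..7]=∅  "ba"
  [0..2]={A,C,S}  "aaa"
  [1..3]={A,C,S}  "aaa"
  [2..4]={A,C,S}  "aaa"
  [3..5]={A,C,S}  "aaa"
  [4..6]=∅  "aab"
  [5..7]=∅  "aba"
  [0..3]={A,C,S}  "aaaa"
  [1..4]={A,C,S}  "aaaa"
  [2..5]={A,C,S}  "aaaa"
  [3..6]=∅  "aaab"
  [4..7]=∅  "aaba"
  [0..4]={A,C,S}  "aaaaa"
  [1..5]={A,C,S}  "aaaaa"
  [2..6]=∅  "aaaab"
  [3..7]=∅  "aaaba"
  [0..5]={A,C,S}  "aaaaaa"
  [1..6]=∅  "aaaaab"
  [2..7]=∅  "aaaaba"
  [0..6]=∅  "aaaaaab"
  [1..7]=∅  "aaaaaba"
  [0..7]=∅  "aaaaaaba"

S ∉ T[0,7] ⇒ NO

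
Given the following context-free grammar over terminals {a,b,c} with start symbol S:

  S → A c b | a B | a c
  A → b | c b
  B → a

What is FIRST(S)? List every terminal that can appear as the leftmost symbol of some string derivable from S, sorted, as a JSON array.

FIRST iteration:
[1]
  A via A→b: +{b}
  A via A→c b: +{c}
  B via B→a: +{a}
  S via S→A c b: +{b,c}
  S via S→a B: +{a}
  FIRST[S]={a,b,c}  FIRST[A]={b,c}  FIRST[B]={a}
[2] (stable)
  FIRST[S]={a,b,c}  FIRST[A]={b,c}  FIRST[B]={a}

FIRST(S) = ["a", "b", "c"]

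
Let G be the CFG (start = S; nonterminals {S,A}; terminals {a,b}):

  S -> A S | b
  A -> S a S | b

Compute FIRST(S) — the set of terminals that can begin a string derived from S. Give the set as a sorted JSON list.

Compute FIRST by fixpoint:
round 1:
  A via A→b: +{b}
  S via S→A S: +{b}
  FIRST[S]={b}  FIRST[A]={b}
round 2: (no change)
  FIRST[S]={b}  FIRST[A]={b}

FIRST(S) = ["b"]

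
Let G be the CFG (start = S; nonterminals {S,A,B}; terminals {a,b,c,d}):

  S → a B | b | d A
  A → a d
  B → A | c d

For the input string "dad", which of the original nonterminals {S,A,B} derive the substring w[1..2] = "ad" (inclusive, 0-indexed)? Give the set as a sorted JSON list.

CNF form of G:
  S -> T0 B | T1 A | b
  A -> T0 T1
  B -> T0 T1 | T2 T1
  T0 -> a
  T1 -> d
  T2 -> c

CYK table (by increasing span) (cells [i..j] with 1 ≤ i ≤ j ≤ 2 only):
  cell(1,1) a: {T0}  orig:{}
  cell(2,2) d: {T1}  orig:{}
  cell(1,2) ad: {A,B}

Original NTs in T[1,2] deriving "ad": ["A", "B"]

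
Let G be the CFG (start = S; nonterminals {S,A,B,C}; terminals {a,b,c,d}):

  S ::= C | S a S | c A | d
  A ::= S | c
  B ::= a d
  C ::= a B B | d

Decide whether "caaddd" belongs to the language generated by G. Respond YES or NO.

Convert to CNF:
  S -> S X6 | T0 X7 | T1 A | d
  A -> S X3 | T0 X4 | T1 A | c | d
  B -> T0 T2
  C -> T0 X5 | d
  T0 -> a
  T1 -> c
  T2 -> d
  X3 -> T0 S
  X4 -> B B
  X5 -> B B
  X6 -> T0 S
  X7 -> B B

CYK table (by increasing span):
  [0..0]={A,T1}  "c"  orig:{A}
  [1..1]={T0}  "a"  orig:{}
  [2..2]={T0}  "a"  orig:{}
  [3..3]={A,C,S,T2}  "d"  orig:{A,C,S}
  [4..4]={A,C,S,T2}  "d"  orig:{A,C,S}
  [5..5]={A,C,S,T2}  "d"  orig:{A,C,S}
  [0..1]=∅  "ca"
  [1..2]=∅  "aa"
  [2..3]={B,X3,X6}  "ad"  orig:{B}
  [3..4]=∅  "dd"
  [4..5]=∅  "dd"
  [0..2]=∅  "caa"
  [1..3]=∅  "aad"
  [2..4]=∅  "add"
  [3..5]=∅  "ddd"
  [0..3]=∅  "caad"
  [1..4]=∅  "aadd"
  [2..5]=∅  "addd"
  [0..4]=∅  "caadd"
  [1..5]=∅  "aaddd"
  [0..5]=∅  "caaddd"

S ∉ T[0,5] ⇒ NO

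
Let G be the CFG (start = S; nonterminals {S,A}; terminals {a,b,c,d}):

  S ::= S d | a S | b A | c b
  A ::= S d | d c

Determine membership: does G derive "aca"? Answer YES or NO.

Convert to CNF:
  S -> S T0 | T1 T3 | T2 S | T3 A
  A -> S T0 | T0 T1
  T0 -> d
  T1 -> c
  T2 -> a
  T3 -> b

CYK table (by increasing span):
  cell(0,0) a: {T2}  orig:{}
  cell(1,1) c: {T1}  orig:{}
  cell(2,2) a: {T2}  orig:{}
  cell(0,1) ac: ∅
  cell(1,2) ca: ∅
  cell(0,2) aca: ∅

S ∉ T[0,2] ⇒ NO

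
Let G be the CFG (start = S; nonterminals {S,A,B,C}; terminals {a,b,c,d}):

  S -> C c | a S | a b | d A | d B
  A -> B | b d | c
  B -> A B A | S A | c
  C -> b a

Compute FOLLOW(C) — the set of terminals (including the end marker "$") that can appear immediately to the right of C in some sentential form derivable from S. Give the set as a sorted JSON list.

FIRST sets, iterate to fixpoint:
round 1:
  A via A→b d: +{b}
  A via A→c: +{c}
  B via B→A B A: +{b,c}
  C via C→b a: +{b}
  S via S→C c: +{b}
  S via S→a S: +{a}
  S via S→d A: +{d}
  FIRST[S]={a,b,d}  FIRST[A]={b,c}  FIRST[B]={b,c}  FIRST[C]={b}
round 2:
  B via B→S A: +{a,d}
  FIRST[S]={a,b,d}  FIRST[A]={b,c}  FIRST[B]={a,b,c,d}  FIRST[C]={b}
round 3:
  A via A→B: +{a,d}
  FIRST[S]={a,b,d}  FIRST[A]={a,b,c,d}  FIRST[B]={a,b,c,d}  FIRST[C]={b}
round 4: — fixpoint
  FIRST[S]={a,b,d}  FIRST[A]={a,b,c,d}  FIRST[B]={a,b,c,d}  FIRST[C]={b}

Compute FOLLOW by fixpoint:
FOLLOW(S) := {$}
[1]
  B→A B A: FOLLOW(A) ⊇ FIRST(B) = {a,b,c,d}; new: +{a,b,c,d}
  B→A B A: FOLLOW(B) ⊇ FIRST(A) = {a,b,c,d}; new: +{a,b,c,d}
  B→S A: FOLLOW(S) ⊇ FIRST(A) = {a,b,c,d}; new: +{a,b,c,d}
  S→C c: FOLLOW(C) ⊇ FIRST(c) = {c}; new: +{c}
  S→d A: FOLLOW(A) ⊇ FOLLOW(S) ⊇ {$,a,b,c,d}; new: +{$}
  S→d B: FOLLOW(B) ⊇ FOLLOW(S) ⊇ {$,a,b,c,d}; new: +{$}
  S: {$,a,b,c,d}  A: {$,a,b,c,d}  B: {$,a,b,c,d}  C: {c}
[2] — fixpoint
  S: {$,a,b,c,d}  A: {$,a,b,c,d}  B: {$,a,b,c,d}  C: {c}

FOLLOW(C) = ["c"]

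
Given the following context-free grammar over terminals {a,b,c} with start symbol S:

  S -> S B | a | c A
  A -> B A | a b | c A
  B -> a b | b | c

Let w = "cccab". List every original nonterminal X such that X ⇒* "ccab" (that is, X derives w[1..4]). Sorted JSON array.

CNF form of G:
  S -> S B | T2 A | a
  A -> B A | T0 T1 | T2 A
  B -> T0 T1 | b | c
  T0 -> a
  T1 -> b
  T2 -> c

Fill CYK table bottom-up (cells [i..j] with 1 ≤ i ≤ j ≤ 4 only):
  [1..1]={B,T2}  "c"  orig:{B}
  [2..2]={B,T2}  "c"  orig:{B}
  [3..3]={S,T0}  "a"  orig:{S}
  [4..4]={B,T1}  "b"  orig:{B}
  [1..2]=∅  "cc"
  [2..3]=∅  "ca"
  [3..4]={A,B,S}  "ab"
  [1..3]=∅  "cca"
  [2..4]={A,S}  "cab"
  [1..4]={A,S}  "ccab"

Original NTs in T[1,4] deriving "ccab": ["A", "S"]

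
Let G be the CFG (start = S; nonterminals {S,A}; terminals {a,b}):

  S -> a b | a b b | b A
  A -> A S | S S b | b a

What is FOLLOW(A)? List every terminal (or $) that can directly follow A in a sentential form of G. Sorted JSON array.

FIRST iteration:
round 1:
  A via A→b a: +{b}
  S via S→a b: +{a}
  S via S→b A: +{b}
  S: {a,b}  A: {b}
round 2:
  A via A→S S b: +{a}
  S: {a,b}  A: {a,b}
round 3: (stable)
  S: {a,b}  A: {a,b}

FOLLOW iteration:
FOLLOW(S) := {$}
round 1:
  A→A S: FOLLOW(A) ⊇ FIRST(S) = {a,b}; new: +{a,b}
  A→A S: FOLLOW(S) ⊇ FOLLOW(A) ⊇ {a,b}; new: +{a,b}
  S→b A: FOLLOW(A) ⊇ FOLLOW(S) ⊇ {$,a,b}; new: +{$}
  FOLLOW(S)={$,a,b}  FOLLOW(A)={$,a,b}
round 2: (no change)
  FOLLOW(S)={$,a,b}  FOLLOW(A)={$,a,b}

FOLLOW(A) = ["$", "a", "b"]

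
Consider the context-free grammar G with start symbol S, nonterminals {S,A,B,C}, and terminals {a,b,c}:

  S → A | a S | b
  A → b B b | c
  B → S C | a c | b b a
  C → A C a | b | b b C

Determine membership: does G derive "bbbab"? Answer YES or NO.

CNF form of G:
  S -> T0 X7 | T1 S | b | c
  A -> T0 X3 | c
  B -> S C | T0 X4 | T1 T2
  C -> A X5 | T0 X6 | b
  T0 -> b
  T1 -> a
  T2 -> c
  X3 -> B T0
  X4 -> T0 T1
  X5 -> C T1
  X6 -> T0 C
  X7 -> B T0

CYK table (by increasing span):
  cell(0,0) b: {C,S,T0}  orig:{C,S}
  cell(1,1) b: {C,S,T0}  orig:{C,S}
  cell(2,2) b: {C,S,T0}  orig:{C,S}
  cell(3,3) a: {T1}  orig:{}
  cell(4,4) b: {C,S,T0}  orig:{C,S}
  cell(0,1) bb: {B,X6}  orig:{B}
  cell(1,2) bb: {B,X6}  orig:{B}
  cell(2,3) ba: {X4,X5}  orig:{}
  cell(3,4) ab: {S}
  cell(0,2) bbb: {C,X3,X7}  orig:{C}
  cell(1,3) bba: {B}
  cell(2,4) bab: ∅
  cell(0,3) bbba: {X5}  orig:{}
  cell(1,4) bbab: {X3,X7}  orig:{}
  cell(0,4) bbbab: {A,S}

S ∈ T[0,4] ⇒ YES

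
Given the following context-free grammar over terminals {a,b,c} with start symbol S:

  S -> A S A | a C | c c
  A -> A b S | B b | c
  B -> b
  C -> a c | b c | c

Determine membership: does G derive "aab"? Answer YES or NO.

Convert to CNF:
  S -> A X4 | T1 C | T2 T2
  A -> A X3 | B T0 | c
  B -> b
  C -> T0 T2 | T1 T2 | c
  T0 -> b
  T1 -> a
  T2 -> c
  X3 -> T0 S
  X4 -> S A

CYK fill:
  T[0,0] 'a' = {T1}  orig:{}
  T[1,1] 'a' = {T1}  orig:{}
  T[2,2] 'b' = {B,T0}  orig:{B}
  T[0,1] 'aa' = ∅
  T[1,2] 'ab' = ∅
  T[0,2] 'aab' = ∅

S ∉ T[0,2] ⇒ NO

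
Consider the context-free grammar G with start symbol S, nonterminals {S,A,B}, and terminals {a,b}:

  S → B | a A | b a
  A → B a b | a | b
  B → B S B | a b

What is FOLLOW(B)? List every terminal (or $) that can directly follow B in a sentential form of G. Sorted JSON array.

FIRST iteration:
[1]
  A via A→a: +{a}
  A via A→b: +{b}
  B via B→a b: +{a}
  S via S→B: +{a}
  S via S→b a: +{b}
  S: {a,b}  A: {a,b}  B: {a}
[2] done
  S: {a,b}  A: {a,b}  B: {a}

FOLLOW iteration:
FOLLOW(S) := {$}
iter 1:
  A→B a b: FOLLOW(B) ⊇ FIRST(a) = {a}; new: +{a}
  B→B S B: FOLLOW(B) ⊇ FIRST(S) = {a,b}; new: +{b}
  B→B S B: FOLLOW(S) ⊇ FIRST(B) = {a}; new: +{a}
  S→B: FOLLOW(B) ⊇ FOLLOW(S) ⊇ {$,a}; new: +{$}
  S→a A: FOLLOW(A) ⊇ FOLLOW(S) ⊇ {$,a}; new: +{$,a}
  S: {$,a}  A: {$,a}  B: {$,a,b}
iter 2: (stable)
  S: {$,a}  A: {$,a}  B: {$,a,b}

FOLLOW(B) = ["$", "a", "b"]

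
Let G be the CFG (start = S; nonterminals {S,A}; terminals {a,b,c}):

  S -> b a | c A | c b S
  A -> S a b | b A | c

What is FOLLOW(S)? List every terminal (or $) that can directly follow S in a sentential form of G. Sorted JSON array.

FIRST sets, iterate to fixpoint:
round 1:
  A via A→b A: +{b}
  A via A→c: +{c}
  S via S→b a: +{b}
  S via S→c A: +{c}
  S: {b,c}  A: {b,c}
round 2: (stable)
  S: {b,c}  A: {b,c}

Compute FOLLOW by fixpoint:
initialize: $ ∈ FOLLOW(S)
iter 1:
  A→S a b: FOLLOW(S) ⊇ FIRST(a) = {a}; new: +{a}
  S→c A: FOLLOW(A) ⊇ FOLLOW(S) ⊇ {$,a}; new: +{$,a}
  FOLLOW[S]={$,a}  FOLLOW[A]={$,a}
iter 2: (no change)
  FOLLOW[S]={$,a}  FOLLOW[A]={$,a}

FOLLOW(S) = ["$", "a"]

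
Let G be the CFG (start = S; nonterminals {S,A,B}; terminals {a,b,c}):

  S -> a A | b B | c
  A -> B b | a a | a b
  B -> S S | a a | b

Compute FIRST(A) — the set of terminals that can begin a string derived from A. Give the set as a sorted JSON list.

Compute FIRST by fixpoint:
pass 1:
  A via A→a a: +{a}
  B via B→a a: +{a}
  B via B→b: +{b}
  S via S→a A: +{a}
  S via S→b B: +{b}
  S via S→c: +{c}
  S: {a,b,c}  A: {a}  B: {a,b}
pass 2:
  A via A→B b: +{b}
  B via B→S S: +{c}
  S: {a,b,c}  A: {a,b}  B: {a,b,c}
pass 3:
  A via A→B b: +{c}
  S: {a,b,c}  A: {a,b,c}  B: {a,b,c}
pass 4: (stable)
  S: {a,b,c}  A: {a,b,c}  B: {a,b,c}

FIRST(A) = ["a", "b", "c"]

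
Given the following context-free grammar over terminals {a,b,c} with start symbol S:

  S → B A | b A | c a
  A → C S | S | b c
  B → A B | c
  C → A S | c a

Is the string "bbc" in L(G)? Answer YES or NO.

CNF form of G:
  S -> B A | T0 A | T1 T2
  A -> B A | C S | T0 A | T0 T1 | T1 T2
  B -> A B | c
  C -> A S | T1 T2
  T0 -> b
  T1 -> c
  T2 -> a

CYK table (by increasing span):
  cell(0,0) b: {T0}  orig:{}
  cell(1,1) b: {T0}  orig:{}
  cell(2,2) c: {B,T1}  orig:{B}
  cell(0,1) bb: ∅
  cell(1,2) bc: {A}
  cell(0,2) bbc: {A,S}

S ∈ T[0,2] ⇒ YES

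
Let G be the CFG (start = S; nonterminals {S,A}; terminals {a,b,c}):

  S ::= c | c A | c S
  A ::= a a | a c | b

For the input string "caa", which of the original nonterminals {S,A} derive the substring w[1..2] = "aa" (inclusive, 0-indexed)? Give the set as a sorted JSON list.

CNF form of G:
  S -> T1 A | T1 S | c
  A -> T0 T0 | T0 T1 | b
  T0 -> a
  T1 -> c

Fill CYK table bottom-up (cells [i..j] with 1 ≤ i ≤ j ≤ 2 only):
  [1..1]={T0}  "a"  orig:{}
  [2..2]={T0}  "a"  orig:{}
  [1..2]={A}  "aa"

Original NTs in T[1,2] deriving "aa": ["A"]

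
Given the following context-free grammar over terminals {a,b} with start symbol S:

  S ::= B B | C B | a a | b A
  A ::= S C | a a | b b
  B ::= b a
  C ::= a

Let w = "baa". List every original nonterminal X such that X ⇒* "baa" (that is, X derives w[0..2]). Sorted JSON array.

CNF form of G:
  S -> B B | C B | T0 T0 | T1 A
  A -> S C | T0 T0 | T1 T1
  B -> T1 T0
  C -> a
  T0 -> a
  T1 -> b

CYK table (by increasing span) (cells [i..j] with 0 ≤ i ≤ j ≤ 2 only):
  T[0,0] 'b' = {T1}  orig:{}
  T[1,1] 'a' = {C,T0}  orig:{C}
  T[2,2] 'a' = {C,T0}  orig:{C}
  T[0,1] 'ba' = {B}
  T[1,2] 'aa' = {A,S}
  T[0,2] 'baa' = {S}

Original NTs in T[0,2] deriving "baa": ["S"]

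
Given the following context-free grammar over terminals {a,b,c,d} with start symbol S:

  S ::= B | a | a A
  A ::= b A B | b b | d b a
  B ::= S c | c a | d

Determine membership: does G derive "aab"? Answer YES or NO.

CNF form of G:
  S -> S T3 | T2 A | T3 T2 | a | d
  A -> T0 T0 | T0 X4 | T1 X5
  B -> S T3 | T3 T2 | d
  T0 -> b
  T1 -> d
  T2 -> a
  T3 -> c
  X4 -> A B
  X5 -> T0 T2

Fill CYK table bottom-up:
  [0..0]={S,T2}  "a"  orig:{S}
  [1..1]={S,T2}  "a"  orig:{S}
  [2..2]={T0}  "b"  orig:{}
  [0..1]=∅  "aa"
  [1..2]=∅  "ab"
  [0..2]=∅  "aab"

S ∉ T[0,2] ⇒ NO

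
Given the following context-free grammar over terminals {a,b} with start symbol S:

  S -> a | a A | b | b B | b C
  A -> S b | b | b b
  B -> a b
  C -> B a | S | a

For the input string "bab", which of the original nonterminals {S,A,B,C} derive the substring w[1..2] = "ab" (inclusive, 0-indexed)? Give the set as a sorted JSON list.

CNF form of G:
  S -> T0 B | T0 C | T1 A | a | b
  A -> S T0 | T0 T0 | b
  B -> T1 T0
  C -> B T1 | T0 B | T0 C | T1 A | a | b
  T0 -> b
  T1 -> a

CYK fill (cells [i..j] with 1 ≤ i ≤ j ≤ 2 only):
  T[1,1] 'a' = {C,S,T1}  orig:{C,S}
  T[2,2] 'b' = {A,C,S,T0}  orig:{A,C,S}
  T[1,2] 'ab' = {A,B,C,S}

Original NTs in T[1,2] deriving "ab": ["A", "B", "C", "S"]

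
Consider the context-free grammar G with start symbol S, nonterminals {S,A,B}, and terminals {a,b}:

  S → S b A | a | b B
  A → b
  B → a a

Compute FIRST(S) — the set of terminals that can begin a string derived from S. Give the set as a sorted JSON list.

FIRST sets, iterate to fixpoint:
[1]
  A via A→b: +{b}
  B via B→a a: +{a}
  S via S→a: +{a}
  S via S→b B: +{b}
  FIRST(S)={a,b}  FIRST(A)={b}  FIRST(B)={a}
[2] (no change)
  FIRST(S)={a,b}  FIRST(A)={b}  FIRST(B)={a}

FIRST(S) = ["a", "b"]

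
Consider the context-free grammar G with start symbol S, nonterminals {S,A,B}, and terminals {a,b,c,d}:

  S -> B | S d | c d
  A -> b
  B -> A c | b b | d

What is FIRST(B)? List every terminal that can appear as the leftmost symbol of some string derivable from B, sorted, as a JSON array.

FIRST sets, iterate to fixpoint:
[1]
  A via A→b: +{b}
  B via B→A c: +{b}
  B via B→d: +{d}
  S via S→B: +{b,d}
  S via S→c d: +{c}
  FIRST[S]={b,c,d}  FIRST[A]={b}  FIRST[B]={b,d}
[2] done
  FIRST[S]={b,c,d}  FIRST[A]={b}  FIRST[B]={b,d}

FIRST(B) = ["b", "d"]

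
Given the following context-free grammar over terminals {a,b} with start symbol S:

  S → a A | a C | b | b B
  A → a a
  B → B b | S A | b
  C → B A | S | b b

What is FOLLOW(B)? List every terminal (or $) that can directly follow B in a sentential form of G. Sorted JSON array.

Compute FIRST by fixpoint:
pass 1:
  A via A→a a: +{a}
  B via B→b: +{b}
  C via C→B A: +{b}
  S via S→a A: +{a}
  S via S→b: +{b}
  FIRST[S]={a,b}  FIRST[A]={a}  FIRST[B]={b}  FIRST[C]={b}
pass 2:
  B via B→S A: +{a}
  C via C→B A: +{a}
  FIRST[S]={a,b}  FIRST[A]={a}  FIRST[B]={a,b}  FIRST[C]={a,b}
pass 3: (stable)
  FIRST[S]={a,b}  FIRST[A]={a}  FIRST[B]={a,b}  FIRST[C]={a,b}

Compute FOLLOW by fixpoint:
initialize: $ ∈ FOLLOW(S)
[1]
  B→B b: FOLLOW(B) ⊇ FIRST(b) = {b}; new: +{b}
  B→S A: FOLLOW(S) ⊇ FIRST(A) = {a}; new: +{a}
  B→S A: FOLLOW(A) ⊇ FOLLOW(B) ⊇ {b}; new: +{b}
  C→B A: FOLLOW(B) ⊇ FIRST(A) = {a}; new: +{a}
  S→a A: FOLLOW(A) ⊇ FOLLOW(S) ⊇ {$,a}; new: +{$,a}
  S→a C: FOLLOW(C) ⊇ FOLLOW(S) ⊇ {$,a}; new: +{$,a}
  S→b B: FOLLOW(B) ⊇ FOLLOW(S) ⊇ {$,a}; new: +{$}
  FOLLOW(S)={$,a}  FOLLOW(A)={$,a,b}  FOLLOW(B)={$,a,b}  FOLLOW(C)={$,a}
[2] done
  FOLLOW(S)={$,a}  FOLLOW(A)={$,a,b}  FOLLOW(B)={$,a,b}  FOLLOW(C)={$,a}

FOLLOW(B) = ["$", "a", "b"]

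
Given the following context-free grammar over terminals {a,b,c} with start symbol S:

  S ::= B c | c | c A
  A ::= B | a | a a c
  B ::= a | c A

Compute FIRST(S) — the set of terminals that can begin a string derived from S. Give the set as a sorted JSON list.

FIRST sets, iterate to fixpoint:
iter 1:
  A via A→a: +{a}
  B via B→a: +{a}
  B via B→c A: +{c}
  S via S→B c: +{a,c}
  FIRST(S)={a,c}  FIRST(A)={a}  FIRST(B)={a,c}
iter 2:
  A via A→B: +{c}
  FIRST(S)={a,c}  FIRST(A)={a,c}  FIRST(B)={a,c}
iter 3: — fixpoint
  FIRST(S)={a,c}  FIRST(A)={a,c}  FIRST(B)={a,c}

FIRST(S) = ["a", "c"]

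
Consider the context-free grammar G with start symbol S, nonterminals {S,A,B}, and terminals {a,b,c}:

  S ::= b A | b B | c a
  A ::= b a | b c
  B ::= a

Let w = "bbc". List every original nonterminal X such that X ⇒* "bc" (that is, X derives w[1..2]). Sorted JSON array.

CNF form of G:
  S -> T0 A | T0 B | T2 T1
  A -> T0 T1 | T0 T2
  B -> a
  T0 -> b
  T1 -> a
  T2 -> c

CYK table (by increasing span), restricted to cells inside w[1..2]:
  [1..1]={T0}  "b"  orig:{}
  [2..2]={T2}  "c"  orig:{}
  [1..2]={A}  "bc"

Original NTs in T[1,2] deriving "bc": ["A"]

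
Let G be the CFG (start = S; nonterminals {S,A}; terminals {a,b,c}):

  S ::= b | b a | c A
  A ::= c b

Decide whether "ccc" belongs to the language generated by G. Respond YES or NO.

CNF form of G:
  S -> T0 A | T1 T2 | b
  A -> T0 T1
  T0 -> c
  T1 -> b
  T2 -> a

CYK fill:
  cell(0,0) c: {T0}  orig:{}
  cell(1,1) c: {T0}  orig:{}
  cell(2,2) c: {T0}  orig:{}
  cell(0,1) cc: ∅
  cell(1,2) cc: ∅
  cell(0,2) ccc: ∅

S ∉ T[0,2] ⇒ NO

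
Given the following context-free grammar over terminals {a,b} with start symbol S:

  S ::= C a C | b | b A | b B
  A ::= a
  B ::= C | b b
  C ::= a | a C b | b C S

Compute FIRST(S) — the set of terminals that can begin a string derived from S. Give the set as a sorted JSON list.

FIRST sets, iterate to fixpoint:
pass 1:
  A via A→a: +{a}
  B via B→b b: +{b}
  C via C→a: +{a}
  C via C→b C S: +{b}
  S via S→C a C: +{a,b}
  S: {a,b}  A: {a}  B: {b}  C: {a,b}
pass 2:
  B via B→C: +{a}
  S: {a,b}  A: {a}  B: {a,b}  C: {a,b}
pass 3: (no change)
  S: {a,b}  A: {a}  B: {a,b}  C: {a,b}

FIRST(S) = ["a", "b"]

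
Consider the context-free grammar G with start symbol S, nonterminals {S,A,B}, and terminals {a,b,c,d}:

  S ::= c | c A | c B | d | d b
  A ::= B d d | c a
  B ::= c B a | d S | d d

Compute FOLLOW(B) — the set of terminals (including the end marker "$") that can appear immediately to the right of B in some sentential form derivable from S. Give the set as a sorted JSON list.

FIRST iteration:
iter 1:
  A via A→c a: +{c}
  B via B→c B a: +{c}
  B via B→d S: +{d}
  S via S→c: +{c}
  S via S→d: +{d}
  FIRST[S]={c,d}  FIRST[A]={c}  FIRST[B]={c,d}
iter 2:
  A via A→B d d: +{d}
  FIRST[S]={c,d}  FIRST[A]={c,d}  FIRST[B]={c,d}
iter 3: (stable)
  FIRST[S]={c,d}  FIRST[A]={c,d}  FIRST[B]={c,d}

Compute FOLLOW by fixpoint:
seed FOLLOW(S) with $
round 1:
  A→B d d: FOLLOW(B) ⊇ FIRST(d) = {d}; new: +{d}
  B→c B a: FOLLOW(B) ⊇ FIRST(a) = {a}; new: +{a}
  B→d S: FOLLOW(S) ⊇ FOLLOW(B) ⊇ {a,d}; new: +{a,d}
  S→c A: FOLLOW(A) ⊇ FOLLOW(S) ⊇ {$,a,d}; new: +{$,a,d}
  S→c B: FOLLOW(B) ⊇ FOLLOW(S) ⊇ {$,a,d}; new: +{$}
  FOLLOW[S]={$,a,d}  FOLLOW[A]={$,a,d}  FOLLOW[B]={$,a,d}
round 2: — fixpoint
  FOLLOW[S]={$,a,d}  FOLLOW[A]={$,a,d}  FOLLOW[B]={$,a,d}

FOLLOW(B) = ["$", "a", "d"]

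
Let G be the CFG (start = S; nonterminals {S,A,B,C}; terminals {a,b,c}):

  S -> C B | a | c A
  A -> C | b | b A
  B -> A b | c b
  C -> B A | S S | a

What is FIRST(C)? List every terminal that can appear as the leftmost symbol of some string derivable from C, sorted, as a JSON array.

FIRST iteration:
pass 1:
  A via A→b: +{b}
  B via B→A b: +{b}
  B via B→c b: +{c}
  C via C→B A: +{b,c}
  C via C→a: +{a}
  S via S→C B: +{a,b,c}
  FIRST(S)={a,b,c}  FIRST(A)={b}  FIRST(B)={b,c}  FIRST(C)={a,b,c}
pass 2:
  A via A→C: +{a,c}
  B via B→A b: +{a}
  FIRST(S)={a,b,c}  FIRST(A)={a,b,c}  FIRST(B)={a,b,c}  FIRST(C)={a,b,c}
pass 3: (no change)
  FIRST(S)={a,b,c}  FIRST(A)={a,b,c}  FIRST(B)={a,b,c}  FIRST(C)={a,b,c}

FIRST(C) = ["a", "b", "c"]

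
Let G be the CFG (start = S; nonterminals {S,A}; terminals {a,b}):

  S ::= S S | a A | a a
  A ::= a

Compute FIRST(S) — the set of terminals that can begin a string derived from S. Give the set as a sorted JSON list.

Compute FIRST by fixpoint:
round 1:
  A via A→a: +{a}
  S via S→a A: +{a}
  S: {a}  A: {a}
round 2: done
  S: {a}  A: {a}

FIRST(S) = ["a"]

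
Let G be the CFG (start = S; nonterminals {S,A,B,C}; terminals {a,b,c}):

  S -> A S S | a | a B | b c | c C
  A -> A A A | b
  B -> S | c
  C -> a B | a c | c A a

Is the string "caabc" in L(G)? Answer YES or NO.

CNF form of G:
  S -> A X6 | T0 B | T1 T2 | T2 C | a
  A -> A X3 | b
  B -> A X4 | T0 B | T1 T2 | T2 C | a | c
  C -> T0 B | T0 T2 | T2 X5
  T0 -> a
  T1 -> b
  T2 -> c
  X3 -> A A
  X4 -> S S
  X5 -> A T0
  X6 -> S S

CYK table (by increasing span):
  T[0,0] 'c' = {B,T2}  orig:{B}
  T[1,1] 'a' = {B,S,T0}  orig:{B,S}
  T[2,2] 'a' = {B,S,T0}  orig:{B,S}
  T[3,3] 'b' = {A,T1}  orig:{A}
  T[4,4] 'c' = {B,T2}  orig:{B}
  T[0,1] 'ca' = ∅
  T[1,2] 'aa' = {B,C,S,X4,X6}  orig:{B,C,S}
  T[2,3] 'ab' = ∅
  T[3,4] 'bc' = {B,S}
  T[0,2] 'caa' = {B,S}
  T[1,3] 'aab' = ∅
  T[2,4] 'abc' = {B,C,S,X4,X6}  orig:{B,C,S}
  T[0,3] 'caab' = ∅
  T[1,4] 'aabc' = {B,C,S,X4,X6}  orig:{B,C,S}
  T[0,4] 'caabc' = {B,S,X4,X6}  orig:{B,S}

S ∈ T[0,4] ⇒ YES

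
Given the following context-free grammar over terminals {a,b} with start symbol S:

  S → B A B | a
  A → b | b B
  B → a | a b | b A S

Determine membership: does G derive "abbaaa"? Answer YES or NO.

Convert to CNF:
  S -> B X3 | a
  A -> T0 B | b
  B -> T0 X2 | T1 T0 | a
  T0 -> b
  T1 -> a
  X2 -> A S
  X3 -> A B

CYK fill:
  cell(0,0) a: {B,S,T1}  orig:{B,S}
  cell(1,1) b: {A,T0}  orig:{A}
  cell(2,2) b: {A,T0}  orig:{A}
  cell(3,3) a: {B,S,T1}  orig:{B,S}
  cell(4,4) a: {B,S,T1}  orig:{B,S}
  cell(5,5) a: {B,S,T1}  orig:{B,S}
  cell(0,1) ab: {B}
  cell(1,2) bb: ∅
  cell(2,3) ba: {A,X2,X3}  orig:{A}
  cell(3,4) aa: ∅
  cell(4,5) aa: ∅
  cell(0,2) abb: ∅
  cell(1,3) bba: {B}
  cell(2,4) baa: {X2,X3}  orig:{}
  cell(3,5) aaa: ∅
  cell(0,3) abba: {S}
  cell(1,4) bbaa: {B}
  cell(2,5) baaa: ∅
  cell(0,4) abbaa: {S}
  cell(1,5) bbaaa: ∅
  cell(0,5) abbaaa: ∅

S ∉ T[0,5] ⇒ NO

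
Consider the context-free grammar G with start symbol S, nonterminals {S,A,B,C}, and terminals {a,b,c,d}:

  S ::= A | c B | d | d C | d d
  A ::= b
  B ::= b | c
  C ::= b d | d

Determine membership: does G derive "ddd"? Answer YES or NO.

CNF form of G:
  S -> T1 C | T1 T1 | T2 B | b | d
  A -> b
  B -> b | c
  C -> T0 T1 | d
  T0 -> b
  T1 -> d
  T2 -> c

CYK fill:
  cell(0,0) d: {C,S,T1}  orig:{C,S}
  cell(1,1) d: {C,S,T1}  orig:{C,S}
  cell(2,2) d: {C,S,T1}  orig:{C,S}
  cell(0,1) dd: {S}
  cell(1,2) dd: {S}
  cell(0,2) ddd: ∅

S ∉ T[0,2] ⇒ NO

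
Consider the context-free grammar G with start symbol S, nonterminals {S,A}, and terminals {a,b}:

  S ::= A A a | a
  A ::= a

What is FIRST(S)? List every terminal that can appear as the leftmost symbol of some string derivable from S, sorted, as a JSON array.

FIRST sets, iterate to fixpoint:
pass 1:
  A via A→a: +{a}
  S via S→A A a: +{a}
  FIRST[S]={a}  FIRST[A]={a}
pass 2: done
  FIRST[S]={a}  FIRST[A]={a}

FIRST(S) = ["a"]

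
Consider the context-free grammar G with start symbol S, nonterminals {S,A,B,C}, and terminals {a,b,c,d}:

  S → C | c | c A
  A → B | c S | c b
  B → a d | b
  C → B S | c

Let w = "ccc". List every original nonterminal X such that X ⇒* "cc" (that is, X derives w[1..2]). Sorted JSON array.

Convert to CNF:
  S -> B S | T2 A | c
  A -> T0 T1 | T2 S | T2 T3 | b
  B -> T0 T1 | b
  C -> B S | c
  T0 -> a
  T1 -> d
  T2 -> c
  T3 -> b

Fill CYK table bottom-up (cells [i..j] with 1 ≤ i ≤ j ≤ 2 only):
  cell(1,1) c: {C,S,T2}  orig:{C,S}
  cell(2,2) c: {C,S,T2}  orig:{C,S}
  cell(1,2) cc: {A}

Original NTs in T[1,2] deriving "cc": ["A"]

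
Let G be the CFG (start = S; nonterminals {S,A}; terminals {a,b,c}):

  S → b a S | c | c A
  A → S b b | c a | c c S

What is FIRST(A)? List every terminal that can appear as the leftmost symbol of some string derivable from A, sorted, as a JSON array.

FIRST iteration:
iter 1:
  A via A→c a: +{c}
  S via S→b a S: +{b}
  S via S→c: +{c}
  FIRST(S)={b,c}  FIRST(A)={c}
iter 2:
  A via A→S b b: +{b}
  FIRST(S)={b,c}  FIRST(A)={b,c}
iter 3: done
  FIRST(S)={b,c}  FIRST(A)={b,c}

FIRST(A) = ["b", "c"]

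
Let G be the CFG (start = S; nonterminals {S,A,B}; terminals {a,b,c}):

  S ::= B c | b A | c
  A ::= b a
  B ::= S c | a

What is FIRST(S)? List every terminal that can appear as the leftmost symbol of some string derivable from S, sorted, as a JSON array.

FIRST iteration:
pass 1:
  A via A→b a: +{b}
  B via B→a: +{a}
  S via S→B c: +{a}
  S via S→b A: +{b}
  S via S→c: +{c}
  FIRST[S]={a,b,c}  FIRST[A]={b}  FIRST[B]={a}
pass 2:
  B via B→S c: +{b,c}
  FIRST[S]={a,b,c}  FIRST[A]={b}  FIRST[B]={a,b,c}
pass 3: (no change)
  FIRST[S]={a,b,c}  FIRST[A]={b}  FIRST[B]={a,b,c}

FIRST(S) = ["a", "b", "c"]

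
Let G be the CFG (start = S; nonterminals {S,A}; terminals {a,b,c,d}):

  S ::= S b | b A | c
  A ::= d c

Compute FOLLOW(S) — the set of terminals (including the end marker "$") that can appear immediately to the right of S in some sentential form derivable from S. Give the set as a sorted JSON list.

FIRST iteration:
round 1:
  A via A→d c: +{d}
  S via S→b A: +{b}
  S via S→c: +{c}
  FIRST(S)={b,c}  FIRST(A)={d}
round 2: (no change)
  FIRST(S)={b,c}  FIRST(A)={d}

FOLLOW iteration:
FOLLOW(S) := {$}
[1]
  S→S b: FOLLOW(S) ⊇ FIRST(b) = {b}; new: +{b}
  S→b A: FOLLOW(A) ⊇ FOLLOW(S) ⊇ {$,b}; new: +{$,b}
  FOLLOW(S)={$,b}  FOLLOW(A)={$,b}
[2] — fixpoint
  FOLLOW(S)={$,b}  FOLLOW(A)={$,b}

FOLLOW(S) = ["$", "b"]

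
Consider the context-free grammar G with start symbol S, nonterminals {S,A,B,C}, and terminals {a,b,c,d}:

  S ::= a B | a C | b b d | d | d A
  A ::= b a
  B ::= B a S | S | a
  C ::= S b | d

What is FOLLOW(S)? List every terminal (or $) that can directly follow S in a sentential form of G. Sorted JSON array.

FIRST sets, iterate to fixpoint:
iter 1:
  A via A→b a: +{b}
  B via B→a: +{a}
  C via C→d: +{d}
  S via S→a B: +{a}
  S via S→b b d: +{b}
  S via S→d: +{d}
  FIRST(S)={a,b,d}  FIRST(A)={b}  FIRST(B)={a}  FIRST(C)={d}
iter 2:
  B via B→S: +{b,d}
  C via C→S b: +{a,b}
  FIRST(S)={a,b,d}  FIRST(A)={b}  FIRST(B)={a,b,d}  FIRST(C)={a,b,d}
iter 3: — fixpoint
  FIRST(S)={a,b,d}  FIRST(A)={b}  FIRST(B)={a,b,d}  FIRST(C)={a,b,d}

Compute FOLLOW by fixpoint:
FOLLOW(S) := {$}
round 1:
  B→B a S: FOLLOW(B) ⊇ FIRST(a) = {a}; new: +{a}
  B→B a S: FOLLOW(S) ⊇ FOLLOW(B) ⊇ {a}; new: +{a}
  C→S b: FOLLOW(S) ⊇ FIRST(b) = {b}; new: +{b}
  S→a B: FOLLOW(B) ⊇ FOLLOW(S) ⊇ {$,a,b}; new: +{$,b}
  S→a C: FOLLOW(C) ⊇ FOLLOW(S) ⊇ {$,a,b}; new: +{$,a,b}
  S→d A: FOLLOW(A) ⊇ FOLLOW(S) ⊇ {$,a,b}; new: +{$,a,b}
  FOLLOW[S]={$,a,b}  FOLLOW[A]={$,a,b}  FOLLOW[B]={$,a,b}  FOLLOW[C]={$,a,b}
round 2: — fixpoint
  FOLLOW[S]={$,a,b}  FOLLOW[A]={$,a,b}  FOLLOW[B]={$,a,b}  FOLLOW[C]={$,a,b}

FOLLOW(S) = ["$", "a", "b"]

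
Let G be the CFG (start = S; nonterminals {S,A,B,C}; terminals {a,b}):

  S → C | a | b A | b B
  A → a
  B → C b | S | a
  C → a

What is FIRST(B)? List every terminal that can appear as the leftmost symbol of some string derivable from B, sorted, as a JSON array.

FIRST iteration:
round 1:
  A via A→a: +{a}
  B via B→a: +{a}
  C via C→a: +{a}
  S via S→C: +{a}
  S via S→b A: +{b}
  FIRST(S)={a,b}  FIRST(A)={a}  FIRST(B)={a}  FIRST(C)={a}
round 2:
  B via B→S: +{b}
  FIRST(S)={a,b}  FIRST(A)={a}  FIRST(B)={a,b}  FIRST(C)={a}
round 3: (no change)
  FIRST(S)={a,b}  FIRST(A)={a}  FIRST(B)={a,b}  FIRST(C)={a}

FIRST(B) = ["a", "b"]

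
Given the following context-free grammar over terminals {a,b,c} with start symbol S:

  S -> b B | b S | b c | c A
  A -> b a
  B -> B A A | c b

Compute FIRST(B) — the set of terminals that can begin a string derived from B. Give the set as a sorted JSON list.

FIRST iteration:
[1]
  A via A→b a: +{b}
  B via B→c b: +{c}
  S via S→b B: +{b}
  S via S→c A: +{c}
  S: {b,c}  A: {b}  B: {c}
[2] done
  S: {b,c}  A: {b}  B: {c}

FIRST(B) = ["c"]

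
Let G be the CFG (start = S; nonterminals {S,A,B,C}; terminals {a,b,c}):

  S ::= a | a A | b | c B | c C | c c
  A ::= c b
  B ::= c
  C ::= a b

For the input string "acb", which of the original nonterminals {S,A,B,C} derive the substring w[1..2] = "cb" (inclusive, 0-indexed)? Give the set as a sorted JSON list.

Convert to CNF:
  S -> T0 B | T0 C | T0 T0 | T2 A | a | b
  A -> T0 T1
  B -> c
  C -> T2 T1
  T0 -> c
  T1 -> b
  T2 -> a

CYK fill, restricted to cells inside w[1..2]:
  T[1,1] 'c' = {B,T0}  orig:{B}
  T[2,2] 'b' = {S,T1}  orig:{S}
  T[1,2] 'cb' = {A}

Original NTs in T[1,2] deriving "cb": ["A"]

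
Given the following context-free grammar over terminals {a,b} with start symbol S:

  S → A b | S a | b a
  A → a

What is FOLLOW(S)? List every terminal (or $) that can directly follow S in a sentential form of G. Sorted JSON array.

FIRST sets, iterate to fixpoint:
[1]
  A via A→a: +{a}
  S via S→A b: +{a}
  S via S→b a: +{b}
  FIRST(S)={a,b}  FIRST(A)={a}
[2] — fixpoint
  FIRST(S)={a,b}  FIRST(A)={a}

FOLLOW iteration:
seed FOLLOW(S) with $
round 1:
  S→A b: FOLLOW(A) ⊇ FIRST(b) = {b}; new: +{b}
  S→S a: FOLLOW(S) ⊇ FIRST(a) = {a}; new: +{a}
  S: {$,a}  A: {b}
round 2: — fixpoint
  S: {$,a}  A: {b}

FOLLOW(S) = ["$", "a"]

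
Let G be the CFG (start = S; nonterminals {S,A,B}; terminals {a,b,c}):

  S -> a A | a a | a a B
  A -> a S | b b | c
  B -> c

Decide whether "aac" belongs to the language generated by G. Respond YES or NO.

Convert to CNF:
  S -> T0 A | T0 T0 | T0 X2
  A -> T0 S | T1 T1 | c
  B -> c
  T0 -> a
  T1 -> b
  X2 -> T0 B

CYK fill:
  [0..0]={T0}  "a"  orig:{}
  [1..1]={T0}  "a"  orig:{}
  [2..2]={A,B}  "c"
  [0..1]={S}  "aa"
  [1..2]={S,X2}  "ac"  orig:{S}
  [0..2]={A,S}  "aac"

S ∈ T[0,2] ⇒ YES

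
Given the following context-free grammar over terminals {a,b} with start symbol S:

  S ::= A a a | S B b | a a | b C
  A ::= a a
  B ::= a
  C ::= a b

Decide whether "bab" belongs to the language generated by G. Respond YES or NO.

CNF form of G:
  S -> A X2 | S X3 | T0 T0 | T1 C
  A -> T0 T0
  B -> a
  C -> T0 T1
  T0 -> a
  T1 -> b
  X2 -> T0 T0
  X3 -> B T1

CYK table (by increasing span):
  cell(0,0) b: {T1}  orig:{}
  cell(1,1) a: {B,T0}  orig:{B}
  cell(2,2) b: {T1}  orig:{}
  cell(0,1) ba: ∅
  cell(1,2) ab: {C,X3}  orig:{C}
  cell(0,2) bab: {S}

S ∈ T[0,2] ⇒ YES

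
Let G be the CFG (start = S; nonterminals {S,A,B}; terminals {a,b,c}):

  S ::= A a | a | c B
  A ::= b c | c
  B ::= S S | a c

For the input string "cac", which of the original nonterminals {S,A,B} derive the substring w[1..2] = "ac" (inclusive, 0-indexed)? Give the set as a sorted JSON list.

CNF form of G:
  S -> A T2 | T1 B | a
  A -> T0 T1 | c
  B -> S S | T2 T1
  T0 -> b
  T1 -> c
  T2 -> a

CYK fill, restricted to cells inside w[1..2]:
  cell(1,1) a: {S,T2}  orig:{S}
  cell(2,2) c: {A,T1}  orig:{A}
  cell(1,2) ac: {B}

Original NTs in T[1,2] deriving "ac": ["B"]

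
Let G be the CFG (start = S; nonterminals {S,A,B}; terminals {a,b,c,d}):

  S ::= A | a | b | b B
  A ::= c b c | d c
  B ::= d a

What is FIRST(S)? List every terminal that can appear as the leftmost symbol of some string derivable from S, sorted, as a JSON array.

FIRST iteration:
pass 1:
  A via A→c b c: +{c}
  A via A→d c: +{d}
  B via B→d a: +{d}
  S via S→A: +{c,d}
  S via S→a: +{a}
  S via S→b: +{b}
  FIRST[S]={a,b,c,d}  FIRST[A]={c,d}  FIRST[B]={d}
pass 2: (no change)
  FIRST[S]={a,b,c,d}  FIRST[A]={c,d}  FIRST[B]={d}

FIRST(S) = ["a", "b", "c", "d"]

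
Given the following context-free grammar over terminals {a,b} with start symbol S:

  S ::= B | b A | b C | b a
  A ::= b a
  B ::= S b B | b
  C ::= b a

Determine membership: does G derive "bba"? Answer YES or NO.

Convert to CNF:
  S -> S X3 | T0 A | T0 C | T0 T1 | b
  A -> T0 T1
  B -> S X2 | b
  C -> T0 T1
  T0 -> b
  T1 -> a
  X2 -> T0 B
  X3 -> T0 B

CYK fill:
  [0..0]={B,S,T0}  "b"  orig:{B,S}
  [1..1]={B,S,T0}  "b"  orig:{B,S}
  [2..2]={T1}  "a"  orig:{}
  [0..1]={X2,X3}  "bb"  orig:{}
  [1..2]={A,C,S}  "ba"
  [0..2]={S}  "bba"

S ∈ T[0,2] ⇒ YES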